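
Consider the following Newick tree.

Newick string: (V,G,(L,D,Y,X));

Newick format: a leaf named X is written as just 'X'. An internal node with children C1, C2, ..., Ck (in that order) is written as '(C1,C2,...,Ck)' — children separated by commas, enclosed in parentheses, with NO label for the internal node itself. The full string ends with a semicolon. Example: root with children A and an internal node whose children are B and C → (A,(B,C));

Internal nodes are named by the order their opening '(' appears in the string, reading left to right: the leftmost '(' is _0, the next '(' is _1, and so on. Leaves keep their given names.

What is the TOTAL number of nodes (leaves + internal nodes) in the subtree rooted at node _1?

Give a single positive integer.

Answer: 5

Derivation:
Newick: (V,G,(L,D,Y,X));
Locate _1: it is the '(' at position 5 (the 2nd '(' reading left to right).
Query: subtree rooted at _1
_1: subtree_size = 1 + 4
  L: subtree_size = 1 + 0
  D: subtree_size = 1 + 0
  Y: subtree_size = 1 + 0
  X: subtree_size = 1 + 0
Total subtree size of _1: 5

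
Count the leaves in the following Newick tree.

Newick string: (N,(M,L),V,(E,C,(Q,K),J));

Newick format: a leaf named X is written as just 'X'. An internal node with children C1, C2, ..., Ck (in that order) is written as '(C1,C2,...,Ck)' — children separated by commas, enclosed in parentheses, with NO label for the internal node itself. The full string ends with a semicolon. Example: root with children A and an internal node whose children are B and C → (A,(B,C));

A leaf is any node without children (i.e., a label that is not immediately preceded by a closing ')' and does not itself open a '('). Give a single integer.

Answer: 9

Derivation:
Newick: (N,(M,L),V,(E,C,(Q,K),J));
Scan left-to-right; a leaf is any maximal label run not followed by '(':
  pos 1: leaf 'N' → count = 1
  pos 4: leaf 'M' → count = 2
  pos 6: leaf 'L' → count = 3
  pos 9: leaf 'V' → count = 4
  pos 12: leaf 'E' → count = 5
  pos 14: leaf 'C' → count = 6
  pos 17: leaf 'Q' → count = 7
  pos 19: leaf 'K' → count = 8
  pos 22: leaf 'J' → count = 9
Total leaves: 9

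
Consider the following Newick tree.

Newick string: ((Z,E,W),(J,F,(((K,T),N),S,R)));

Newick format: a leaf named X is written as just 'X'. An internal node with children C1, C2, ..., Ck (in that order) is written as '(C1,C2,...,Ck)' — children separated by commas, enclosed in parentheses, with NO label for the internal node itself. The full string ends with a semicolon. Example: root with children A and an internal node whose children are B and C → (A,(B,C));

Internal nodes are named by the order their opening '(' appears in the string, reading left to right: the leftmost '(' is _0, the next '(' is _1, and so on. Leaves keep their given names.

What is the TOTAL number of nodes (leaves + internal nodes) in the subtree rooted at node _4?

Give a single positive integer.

Newick: ((Z,E,W),(J,F,(((K,T),N),S,R)));
Locate _4: it is the '(' at position 15 (the 5th '(' reading left to right).
Query: subtree rooted at _4
_4: subtree_size = 1 + 4
  _5: subtree_size = 1 + 2
    K: subtree_size = 1 + 0
    T: subtree_size = 1 + 0
  N: subtree_size = 1 + 0
Total subtree size of _4: 5

Answer: 5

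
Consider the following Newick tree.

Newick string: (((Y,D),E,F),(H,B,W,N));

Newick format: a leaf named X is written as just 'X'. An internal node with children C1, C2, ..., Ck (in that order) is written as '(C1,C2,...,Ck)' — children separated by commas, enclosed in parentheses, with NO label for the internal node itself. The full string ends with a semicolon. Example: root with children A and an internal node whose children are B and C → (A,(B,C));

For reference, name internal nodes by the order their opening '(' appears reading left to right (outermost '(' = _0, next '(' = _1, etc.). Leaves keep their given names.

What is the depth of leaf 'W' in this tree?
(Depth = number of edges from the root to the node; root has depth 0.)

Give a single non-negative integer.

Newick: (((Y,D),E,F),(H,B,W,N));
Naming internals by '(' encounter order: outermost '(' = _0, next = _1, ...
Query node: W
Path from root: _0 -> _3 -> W
Depth of W: 2 (number of edges from root)

Answer: 2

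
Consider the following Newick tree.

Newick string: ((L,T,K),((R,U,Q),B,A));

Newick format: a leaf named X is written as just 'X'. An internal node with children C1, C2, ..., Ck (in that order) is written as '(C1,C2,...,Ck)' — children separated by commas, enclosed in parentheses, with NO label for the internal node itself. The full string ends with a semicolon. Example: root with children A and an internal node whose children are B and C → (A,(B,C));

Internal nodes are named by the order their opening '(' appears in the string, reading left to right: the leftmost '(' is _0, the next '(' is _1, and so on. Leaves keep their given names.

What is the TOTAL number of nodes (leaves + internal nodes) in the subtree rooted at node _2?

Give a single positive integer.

Newick: ((L,T,K),((R,U,Q),B,A));
Locate _2: it is the '(' at position 9 (the 3rd '(' reading left to right).
Query: subtree rooted at _2
_2: subtree_size = 1 + 6
  _3: subtree_size = 1 + 3
    R: subtree_size = 1 + 0
    U: subtree_size = 1 + 0
    Q: subtree_size = 1 + 0
  B: subtree_size = 1 + 0
  A: subtree_size = 1 + 0
Total subtree size of _2: 7

Answer: 7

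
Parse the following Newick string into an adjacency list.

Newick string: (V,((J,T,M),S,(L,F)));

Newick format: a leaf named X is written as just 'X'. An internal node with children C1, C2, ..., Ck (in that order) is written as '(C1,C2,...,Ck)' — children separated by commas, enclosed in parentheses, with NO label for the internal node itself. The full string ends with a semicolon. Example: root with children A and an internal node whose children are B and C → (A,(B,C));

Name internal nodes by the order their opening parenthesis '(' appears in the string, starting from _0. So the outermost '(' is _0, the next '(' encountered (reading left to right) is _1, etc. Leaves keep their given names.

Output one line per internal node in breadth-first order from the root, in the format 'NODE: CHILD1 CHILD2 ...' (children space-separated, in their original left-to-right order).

Input: (V,((J,T,M),S,(L,F)));
Scanning left-to-right, naming '(' by encounter order:
  pos 0: '(' -> open internal node _0 (depth 1)
  pos 3: '(' -> open internal node _1 (depth 2)
  pos 4: '(' -> open internal node _2 (depth 3)
  pos 10: ')' -> close internal node _2 (now at depth 2)
  pos 14: '(' -> open internal node _3 (depth 3)
  pos 18: ')' -> close internal node _3 (now at depth 2)
  pos 19: ')' -> close internal node _1 (now at depth 1)
  pos 20: ')' -> close internal node _0 (now at depth 0)
Total internal nodes: 4
BFS adjacency from root:
  _0: V _1
  _1: _2 S _3
  _2: J T M
  _3: L F

Answer: _0: V _1
_1: _2 S _3
_2: J T M
_3: L F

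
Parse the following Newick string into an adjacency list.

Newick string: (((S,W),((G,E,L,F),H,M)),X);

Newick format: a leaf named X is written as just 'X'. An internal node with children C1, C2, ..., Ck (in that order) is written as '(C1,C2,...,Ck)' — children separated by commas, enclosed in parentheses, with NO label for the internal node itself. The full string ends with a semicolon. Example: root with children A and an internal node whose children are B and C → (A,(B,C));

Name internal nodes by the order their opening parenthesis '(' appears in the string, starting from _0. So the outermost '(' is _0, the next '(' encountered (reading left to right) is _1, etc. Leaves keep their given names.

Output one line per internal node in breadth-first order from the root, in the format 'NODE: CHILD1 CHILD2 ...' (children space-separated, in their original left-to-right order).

Answer: _0: _1 X
_1: _2 _3
_2: S W
_3: _4 H M
_4: G E L F

Derivation:
Input: (((S,W),((G,E,L,F),H,M)),X);
Scanning left-to-right, naming '(' by encounter order:
  pos 0: '(' -> open internal node _0 (depth 1)
  pos 1: '(' -> open internal node _1 (depth 2)
  pos 2: '(' -> open internal node _2 (depth 3)
  pos 6: ')' -> close internal node _2 (now at depth 2)
  pos 8: '(' -> open internal node _3 (depth 3)
  pos 9: '(' -> open internal node _4 (depth 4)
  pos 17: ')' -> close internal node _4 (now at depth 3)
  pos 22: ')' -> close internal node _3 (now at depth 2)
  pos 23: ')' -> close internal node _1 (now at depth 1)
  pos 26: ')' -> close internal node _0 (now at depth 0)
Total internal nodes: 5
BFS adjacency from root:
  _0: _1 X
  _1: _2 _3
  _2: S W
  _3: _4 H M
  _4: G E L F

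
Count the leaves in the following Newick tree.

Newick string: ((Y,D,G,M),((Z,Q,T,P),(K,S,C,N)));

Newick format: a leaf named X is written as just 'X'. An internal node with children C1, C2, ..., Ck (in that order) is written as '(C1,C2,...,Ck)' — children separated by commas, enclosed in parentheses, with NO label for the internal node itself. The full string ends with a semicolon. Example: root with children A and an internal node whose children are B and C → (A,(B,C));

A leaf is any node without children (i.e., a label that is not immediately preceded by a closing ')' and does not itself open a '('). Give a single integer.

Answer: 12

Derivation:
Newick: ((Y,D,G,M),((Z,Q,T,P),(K,S,C,N)));
Scan left-to-right; a leaf is any maximal label run not followed by '(':
  pos 2: leaf 'Y' → count = 1
  pos 4: leaf 'D' → count = 2
  pos 6: leaf 'G' → count = 3
  pos 8: leaf 'M' → count = 4
  pos 13: leaf 'Z' → count = 5
  pos 15: leaf 'Q' → count = 6
  pos 17: leaf 'T' → count = 7
  pos 19: leaf 'P' → count = 8
  pos 23: leaf 'K' → count = 9
  pos 25: leaf 'S' → count = 10
  pos 27: leaf 'C' → count = 11
  pos 29: leaf 'N' → count = 12
Total leaves: 12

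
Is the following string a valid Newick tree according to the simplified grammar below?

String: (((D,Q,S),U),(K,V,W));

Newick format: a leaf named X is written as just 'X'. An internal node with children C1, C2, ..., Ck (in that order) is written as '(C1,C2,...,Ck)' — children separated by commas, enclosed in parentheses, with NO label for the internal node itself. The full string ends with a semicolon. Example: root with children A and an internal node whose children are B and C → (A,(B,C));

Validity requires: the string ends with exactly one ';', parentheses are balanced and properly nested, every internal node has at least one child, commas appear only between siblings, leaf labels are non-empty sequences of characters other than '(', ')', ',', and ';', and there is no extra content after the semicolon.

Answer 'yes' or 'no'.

Answer: yes

Derivation:
Input: (((D,Q,S),U),(K,V,W));
Paren balance: 4 '(' vs 4 ')' OK
Ends with single ';': True
Full parse: OK
Valid: True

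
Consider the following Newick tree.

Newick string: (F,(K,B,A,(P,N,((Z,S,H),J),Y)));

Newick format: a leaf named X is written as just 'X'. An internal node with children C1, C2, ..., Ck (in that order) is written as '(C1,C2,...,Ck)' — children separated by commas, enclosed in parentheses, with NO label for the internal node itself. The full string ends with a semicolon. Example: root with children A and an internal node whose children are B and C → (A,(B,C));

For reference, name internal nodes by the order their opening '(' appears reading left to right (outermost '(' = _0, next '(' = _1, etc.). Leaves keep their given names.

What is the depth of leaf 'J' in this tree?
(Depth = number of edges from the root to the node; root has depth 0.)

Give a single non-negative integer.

Answer: 4

Derivation:
Newick: (F,(K,B,A,(P,N,((Z,S,H),J),Y)));
Naming internals by '(' encounter order: outermost '(' = _0, next = _1, ...
Query node: J
Path from root: _0 -> _1 -> _2 -> _3 -> J
Depth of J: 4 (number of edges from root)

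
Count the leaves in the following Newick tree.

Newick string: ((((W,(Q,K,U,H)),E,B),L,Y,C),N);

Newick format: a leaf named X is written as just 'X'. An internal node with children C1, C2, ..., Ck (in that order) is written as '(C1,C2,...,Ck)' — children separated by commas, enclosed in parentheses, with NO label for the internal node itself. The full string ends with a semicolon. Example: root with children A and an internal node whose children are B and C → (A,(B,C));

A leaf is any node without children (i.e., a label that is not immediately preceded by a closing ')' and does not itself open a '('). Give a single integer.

Answer: 11

Derivation:
Newick: ((((W,(Q,K,U,H)),E,B),L,Y,C),N);
Scan left-to-right; a leaf is any maximal label run not followed by '(':
  pos 4: leaf 'W' → count = 1
  pos 7: leaf 'Q' → count = 2
  pos 9: leaf 'K' → count = 3
  pos 11: leaf 'U' → count = 4
  pos 13: leaf 'H' → count = 5
  pos 17: leaf 'E' → count = 6
  pos 19: leaf 'B' → count = 7
  pos 22: leaf 'L' → count = 8
  pos 24: leaf 'Y' → count = 9
  pos 26: leaf 'C' → count = 10
  pos 29: leaf 'N' → count = 11
Total leaves: 11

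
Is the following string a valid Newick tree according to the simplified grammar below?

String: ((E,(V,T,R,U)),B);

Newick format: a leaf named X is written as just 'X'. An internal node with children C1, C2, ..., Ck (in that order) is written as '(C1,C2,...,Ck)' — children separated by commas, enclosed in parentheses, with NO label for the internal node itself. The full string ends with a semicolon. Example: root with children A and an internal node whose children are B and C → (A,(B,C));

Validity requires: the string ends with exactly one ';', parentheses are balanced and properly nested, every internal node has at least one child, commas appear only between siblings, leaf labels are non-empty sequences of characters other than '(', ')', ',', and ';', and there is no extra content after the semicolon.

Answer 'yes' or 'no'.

Answer: yes

Derivation:
Input: ((E,(V,T,R,U)),B);
Paren balance: 3 '(' vs 3 ')' OK
Ends with single ';': True
Full parse: OK
Valid: True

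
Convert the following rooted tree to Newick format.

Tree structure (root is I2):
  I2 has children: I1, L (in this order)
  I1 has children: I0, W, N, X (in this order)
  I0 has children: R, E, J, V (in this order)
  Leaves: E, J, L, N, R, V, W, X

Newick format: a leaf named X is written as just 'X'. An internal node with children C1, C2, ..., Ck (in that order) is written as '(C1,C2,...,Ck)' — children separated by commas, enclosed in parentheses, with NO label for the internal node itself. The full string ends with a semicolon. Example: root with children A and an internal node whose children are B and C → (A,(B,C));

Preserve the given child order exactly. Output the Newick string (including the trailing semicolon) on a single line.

internal I2 with children ['I1', 'L']
  internal I1 with children ['I0', 'W', 'N', 'X']
    internal I0 with children ['R', 'E', 'J', 'V']
      leaf 'R' → 'R'
      leaf 'E' → 'E'
      leaf 'J' → 'J'
      leaf 'V' → 'V'
    → '(R,E,J,V)'
    leaf 'W' → 'W'
    leaf 'N' → 'N'
    leaf 'X' → 'X'
  → '((R,E,J,V),W,N,X)'
  leaf 'L' → 'L'
→ '(((R,E,J,V),W,N,X),L)'
Final: (((R,E,J,V),W,N,X),L);

Answer: (((R,E,J,V),W,N,X),L);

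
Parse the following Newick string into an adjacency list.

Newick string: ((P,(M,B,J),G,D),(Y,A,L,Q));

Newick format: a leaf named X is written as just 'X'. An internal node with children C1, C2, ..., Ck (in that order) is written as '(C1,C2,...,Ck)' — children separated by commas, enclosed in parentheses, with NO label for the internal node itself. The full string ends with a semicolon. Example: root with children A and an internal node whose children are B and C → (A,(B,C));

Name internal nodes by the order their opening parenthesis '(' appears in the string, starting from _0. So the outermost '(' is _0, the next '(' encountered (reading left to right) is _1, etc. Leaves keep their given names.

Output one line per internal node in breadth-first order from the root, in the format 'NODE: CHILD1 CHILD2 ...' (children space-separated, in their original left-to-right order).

Input: ((P,(M,B,J),G,D),(Y,A,L,Q));
Scanning left-to-right, naming '(' by encounter order:
  pos 0: '(' -> open internal node _0 (depth 1)
  pos 1: '(' -> open internal node _1 (depth 2)
  pos 4: '(' -> open internal node _2 (depth 3)
  pos 10: ')' -> close internal node _2 (now at depth 2)
  pos 15: ')' -> close internal node _1 (now at depth 1)
  pos 17: '(' -> open internal node _3 (depth 2)
  pos 25: ')' -> close internal node _3 (now at depth 1)
  pos 26: ')' -> close internal node _0 (now at depth 0)
Total internal nodes: 4
BFS adjacency from root:
  _0: _1 _3
  _1: P _2 G D
  _3: Y A L Q
  _2: M B J

Answer: _0: _1 _3
_1: P _2 G D
_3: Y A L Q
_2: M B J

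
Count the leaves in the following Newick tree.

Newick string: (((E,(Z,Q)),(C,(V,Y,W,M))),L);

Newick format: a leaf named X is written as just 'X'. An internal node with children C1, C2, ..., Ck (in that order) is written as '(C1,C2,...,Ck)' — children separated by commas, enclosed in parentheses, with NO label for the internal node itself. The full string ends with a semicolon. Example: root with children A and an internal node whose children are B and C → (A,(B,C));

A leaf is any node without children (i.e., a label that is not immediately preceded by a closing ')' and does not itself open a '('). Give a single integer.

Newick: (((E,(Z,Q)),(C,(V,Y,W,M))),L);
Scan left-to-right; a leaf is any maximal label run not followed by '(':
  pos 3: leaf 'E' → count = 1
  pos 6: leaf 'Z' → count = 2
  pos 8: leaf 'Q' → count = 3
  pos 13: leaf 'C' → count = 4
  pos 16: leaf 'V' → count = 5
  pos 18: leaf 'Y' → count = 6
  pos 20: leaf 'W' → count = 7
  pos 22: leaf 'M' → count = 8
  pos 27: leaf 'L' → count = 9
Total leaves: 9

Answer: 9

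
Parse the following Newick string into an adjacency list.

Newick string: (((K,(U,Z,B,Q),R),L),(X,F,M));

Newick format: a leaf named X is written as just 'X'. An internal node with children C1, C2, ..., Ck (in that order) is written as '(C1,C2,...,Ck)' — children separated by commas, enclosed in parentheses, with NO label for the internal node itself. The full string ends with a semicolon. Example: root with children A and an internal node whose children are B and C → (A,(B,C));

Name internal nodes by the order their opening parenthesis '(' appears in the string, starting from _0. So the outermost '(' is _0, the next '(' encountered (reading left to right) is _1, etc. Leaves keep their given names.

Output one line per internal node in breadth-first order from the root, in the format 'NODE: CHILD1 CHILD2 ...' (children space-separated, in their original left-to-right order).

Input: (((K,(U,Z,B,Q),R),L),(X,F,M));
Scanning left-to-right, naming '(' by encounter order:
  pos 0: '(' -> open internal node _0 (depth 1)
  pos 1: '(' -> open internal node _1 (depth 2)
  pos 2: '(' -> open internal node _2 (depth 3)
  pos 5: '(' -> open internal node _3 (depth 4)
  pos 13: ')' -> close internal node _3 (now at depth 3)
  pos 16: ')' -> close internal node _2 (now at depth 2)
  pos 19: ')' -> close internal node _1 (now at depth 1)
  pos 21: '(' -> open internal node _4 (depth 2)
  pos 27: ')' -> close internal node _4 (now at depth 1)
  pos 28: ')' -> close internal node _0 (now at depth 0)
Total internal nodes: 5
BFS adjacency from root:
  _0: _1 _4
  _1: _2 L
  _4: X F M
  _2: K _3 R
  _3: U Z B Q

Answer: _0: _1 _4
_1: _2 L
_4: X F M
_2: K _3 R
_3: U Z B Q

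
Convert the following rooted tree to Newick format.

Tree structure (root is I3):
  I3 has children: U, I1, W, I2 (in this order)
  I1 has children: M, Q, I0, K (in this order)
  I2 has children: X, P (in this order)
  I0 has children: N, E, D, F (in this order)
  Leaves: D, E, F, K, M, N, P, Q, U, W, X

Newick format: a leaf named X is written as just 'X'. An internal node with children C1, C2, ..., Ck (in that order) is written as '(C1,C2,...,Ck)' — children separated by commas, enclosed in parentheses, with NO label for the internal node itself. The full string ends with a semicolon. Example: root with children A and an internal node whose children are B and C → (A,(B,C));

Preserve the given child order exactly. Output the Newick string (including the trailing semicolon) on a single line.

Answer: (U,(M,Q,(N,E,D,F),K),W,(X,P));

Derivation:
internal I3 with children ['U', 'I1', 'W', 'I2']
  leaf 'U' → 'U'
  internal I1 with children ['M', 'Q', 'I0', 'K']
    leaf 'M' → 'M'
    leaf 'Q' → 'Q'
    internal I0 with children ['N', 'E', 'D', 'F']
      leaf 'N' → 'N'
      leaf 'E' → 'E'
      leaf 'D' → 'D'
      leaf 'F' → 'F'
    → '(N,E,D,F)'
    leaf 'K' → 'K'
  → '(M,Q,(N,E,D,F),K)'
  leaf 'W' → 'W'
  internal I2 with children ['X', 'P']
    leaf 'X' → 'X'
    leaf 'P' → 'P'
  → '(X,P)'
→ '(U,(M,Q,(N,E,D,F),K),W,(X,P))'
Final: (U,(M,Q,(N,E,D,F),K),W,(X,P));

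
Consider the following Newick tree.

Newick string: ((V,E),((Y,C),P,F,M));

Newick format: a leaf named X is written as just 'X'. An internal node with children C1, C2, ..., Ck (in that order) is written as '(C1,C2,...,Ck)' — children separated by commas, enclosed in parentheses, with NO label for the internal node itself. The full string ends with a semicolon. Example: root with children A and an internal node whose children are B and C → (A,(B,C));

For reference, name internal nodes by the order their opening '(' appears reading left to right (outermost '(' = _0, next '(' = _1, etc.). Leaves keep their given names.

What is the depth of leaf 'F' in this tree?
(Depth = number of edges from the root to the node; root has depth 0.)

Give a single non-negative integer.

Answer: 2

Derivation:
Newick: ((V,E),((Y,C),P,F,M));
Naming internals by '(' encounter order: outermost '(' = _0, next = _1, ...
Query node: F
Path from root: _0 -> _2 -> F
Depth of F: 2 (number of edges from root)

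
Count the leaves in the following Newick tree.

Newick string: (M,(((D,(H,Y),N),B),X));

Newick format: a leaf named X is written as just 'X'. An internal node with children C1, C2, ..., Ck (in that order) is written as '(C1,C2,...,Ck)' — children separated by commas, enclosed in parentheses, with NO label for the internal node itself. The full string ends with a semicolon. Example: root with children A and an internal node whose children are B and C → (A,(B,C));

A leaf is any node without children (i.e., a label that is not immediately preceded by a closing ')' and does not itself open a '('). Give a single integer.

Answer: 7

Derivation:
Newick: (M,(((D,(H,Y),N),B),X));
Scan left-to-right; a leaf is any maximal label run not followed by '(':
  pos 1: leaf 'M' → count = 1
  pos 6: leaf 'D' → count = 2
  pos 9: leaf 'H' → count = 3
  pos 11: leaf 'Y' → count = 4
  pos 14: leaf 'N' → count = 5
  pos 17: leaf 'B' → count = 6
  pos 20: leaf 'X' → count = 7
Total leaves: 7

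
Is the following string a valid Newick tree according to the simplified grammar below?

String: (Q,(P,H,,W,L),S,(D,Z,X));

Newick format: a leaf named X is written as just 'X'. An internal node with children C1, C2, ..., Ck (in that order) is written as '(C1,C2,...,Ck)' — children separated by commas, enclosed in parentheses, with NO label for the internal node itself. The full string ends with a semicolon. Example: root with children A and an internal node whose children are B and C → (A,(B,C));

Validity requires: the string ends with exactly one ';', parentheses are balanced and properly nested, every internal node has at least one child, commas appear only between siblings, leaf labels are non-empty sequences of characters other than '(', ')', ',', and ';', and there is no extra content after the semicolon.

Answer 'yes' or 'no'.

Input: (Q,(P,H,,W,L),S,(D,Z,X));
Paren balance: 3 '(' vs 3 ')' OK
Ends with single ';': True
Full parse: FAILS (empty leaf label at pos 8)
Valid: False

Answer: no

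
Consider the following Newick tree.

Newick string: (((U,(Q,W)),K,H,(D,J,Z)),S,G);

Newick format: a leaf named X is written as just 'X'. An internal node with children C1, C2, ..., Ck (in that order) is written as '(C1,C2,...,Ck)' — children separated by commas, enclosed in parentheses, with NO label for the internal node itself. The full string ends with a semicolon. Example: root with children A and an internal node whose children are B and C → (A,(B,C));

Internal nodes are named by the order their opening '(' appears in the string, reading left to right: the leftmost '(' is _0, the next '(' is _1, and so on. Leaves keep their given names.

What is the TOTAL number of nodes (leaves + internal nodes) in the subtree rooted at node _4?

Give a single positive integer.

Newick: (((U,(Q,W)),K,H,(D,J,Z)),S,G);
Locate _4: it is the '(' at position 16 (the 5th '(' reading left to right).
Query: subtree rooted at _4
_4: subtree_size = 1 + 3
  D: subtree_size = 1 + 0
  J: subtree_size = 1 + 0
  Z: subtree_size = 1 + 0
Total subtree size of _4: 4

Answer: 4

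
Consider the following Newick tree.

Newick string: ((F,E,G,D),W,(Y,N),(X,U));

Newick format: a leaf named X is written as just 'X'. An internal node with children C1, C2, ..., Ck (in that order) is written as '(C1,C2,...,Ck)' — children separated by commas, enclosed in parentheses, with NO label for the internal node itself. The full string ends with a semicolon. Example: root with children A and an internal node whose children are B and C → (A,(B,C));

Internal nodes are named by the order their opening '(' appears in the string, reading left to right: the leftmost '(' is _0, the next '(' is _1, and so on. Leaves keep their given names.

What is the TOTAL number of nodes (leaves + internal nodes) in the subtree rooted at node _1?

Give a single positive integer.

Newick: ((F,E,G,D),W,(Y,N),(X,U));
Locate _1: it is the '(' at position 1 (the 2nd '(' reading left to right).
Query: subtree rooted at _1
_1: subtree_size = 1 + 4
  F: subtree_size = 1 + 0
  E: subtree_size = 1 + 0
  G: subtree_size = 1 + 0
  D: subtree_size = 1 + 0
Total subtree size of _1: 5

Answer: 5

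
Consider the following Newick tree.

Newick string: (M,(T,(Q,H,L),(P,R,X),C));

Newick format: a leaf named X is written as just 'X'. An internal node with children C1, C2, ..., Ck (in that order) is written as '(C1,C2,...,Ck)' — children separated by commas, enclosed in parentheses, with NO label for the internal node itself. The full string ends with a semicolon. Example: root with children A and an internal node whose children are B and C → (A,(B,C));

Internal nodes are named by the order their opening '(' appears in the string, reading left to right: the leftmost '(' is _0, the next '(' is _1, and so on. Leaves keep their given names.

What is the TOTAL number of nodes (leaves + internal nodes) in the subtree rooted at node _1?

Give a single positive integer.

Answer: 11

Derivation:
Newick: (M,(T,(Q,H,L),(P,R,X),C));
Locate _1: it is the '(' at position 3 (the 2nd '(' reading left to right).
Query: subtree rooted at _1
_1: subtree_size = 1 + 10
  T: subtree_size = 1 + 0
  _2: subtree_size = 1 + 3
    Q: subtree_size = 1 + 0
    H: subtree_size = 1 + 0
    L: subtree_size = 1 + 0
  _3: subtree_size = 1 + 3
    P: subtree_size = 1 + 0
    R: subtree_size = 1 + 0
    X: subtree_size = 1 + 0
  C: subtree_size = 1 + 0
Total subtree size of _1: 11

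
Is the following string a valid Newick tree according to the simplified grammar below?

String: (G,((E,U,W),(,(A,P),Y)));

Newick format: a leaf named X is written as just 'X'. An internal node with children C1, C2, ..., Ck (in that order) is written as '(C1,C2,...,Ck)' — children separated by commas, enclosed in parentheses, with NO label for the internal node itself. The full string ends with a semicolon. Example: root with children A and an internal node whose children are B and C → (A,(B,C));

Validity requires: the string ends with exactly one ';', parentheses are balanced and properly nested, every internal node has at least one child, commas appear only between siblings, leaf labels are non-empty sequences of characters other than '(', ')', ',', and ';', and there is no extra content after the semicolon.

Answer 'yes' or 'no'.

Input: (G,((E,U,W),(,(A,P),Y)));
Paren balance: 5 '(' vs 5 ')' OK
Ends with single ';': True
Full parse: FAILS (empty leaf label at pos 13)
Valid: False

Answer: no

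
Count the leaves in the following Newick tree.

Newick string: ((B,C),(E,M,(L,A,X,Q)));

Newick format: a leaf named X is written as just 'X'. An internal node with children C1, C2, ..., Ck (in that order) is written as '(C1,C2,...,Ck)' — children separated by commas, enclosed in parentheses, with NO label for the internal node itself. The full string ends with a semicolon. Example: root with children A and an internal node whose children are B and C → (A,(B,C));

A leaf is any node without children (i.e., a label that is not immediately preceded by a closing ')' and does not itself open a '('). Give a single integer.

Newick: ((B,C),(E,M,(L,A,X,Q)));
Scan left-to-right; a leaf is any maximal label run not followed by '(':
  pos 2: leaf 'B' → count = 1
  pos 4: leaf 'C' → count = 2
  pos 8: leaf 'E' → count = 3
  pos 10: leaf 'M' → count = 4
  pos 13: leaf 'L' → count = 5
  pos 15: leaf 'A' → count = 6
  pos 17: leaf 'X' → count = 7
  pos 19: leaf 'Q' → count = 8
Total leaves: 8

Answer: 8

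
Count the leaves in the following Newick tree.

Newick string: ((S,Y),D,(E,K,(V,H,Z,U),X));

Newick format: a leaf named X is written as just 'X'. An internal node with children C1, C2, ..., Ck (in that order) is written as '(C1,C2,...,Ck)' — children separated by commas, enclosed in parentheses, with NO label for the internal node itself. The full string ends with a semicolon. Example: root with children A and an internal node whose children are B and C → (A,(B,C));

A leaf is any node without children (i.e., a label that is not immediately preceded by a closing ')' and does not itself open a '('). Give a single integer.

Answer: 10

Derivation:
Newick: ((S,Y),D,(E,K,(V,H,Z,U),X));
Scan left-to-right; a leaf is any maximal label run not followed by '(':
  pos 2: leaf 'S' → count = 1
  pos 4: leaf 'Y' → count = 2
  pos 7: leaf 'D' → count = 3
  pos 10: leaf 'E' → count = 4
  pos 12: leaf 'K' → count = 5
  pos 15: leaf 'V' → count = 6
  pos 17: leaf 'H' → count = 7
  pos 19: leaf 'Z' → count = 8
  pos 21: leaf 'U' → count = 9
  pos 24: leaf 'X' → count = 10
Total leaves: 10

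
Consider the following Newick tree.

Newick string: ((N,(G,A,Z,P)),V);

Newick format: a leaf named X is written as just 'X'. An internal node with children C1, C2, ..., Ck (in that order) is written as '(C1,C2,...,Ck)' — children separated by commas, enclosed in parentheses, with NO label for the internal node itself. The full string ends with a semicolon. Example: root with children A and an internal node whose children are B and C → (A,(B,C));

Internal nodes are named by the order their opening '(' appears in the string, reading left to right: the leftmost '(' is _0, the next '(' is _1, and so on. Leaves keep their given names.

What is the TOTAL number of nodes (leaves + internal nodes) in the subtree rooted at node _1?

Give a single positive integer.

Newick: ((N,(G,A,Z,P)),V);
Locate _1: it is the '(' at position 1 (the 2nd '(' reading left to right).
Query: subtree rooted at _1
_1: subtree_size = 1 + 6
  N: subtree_size = 1 + 0
  _2: subtree_size = 1 + 4
    G: subtree_size = 1 + 0
    A: subtree_size = 1 + 0
    Z: subtree_size = 1 + 0
    P: subtree_size = 1 + 0
Total subtree size of _1: 7

Answer: 7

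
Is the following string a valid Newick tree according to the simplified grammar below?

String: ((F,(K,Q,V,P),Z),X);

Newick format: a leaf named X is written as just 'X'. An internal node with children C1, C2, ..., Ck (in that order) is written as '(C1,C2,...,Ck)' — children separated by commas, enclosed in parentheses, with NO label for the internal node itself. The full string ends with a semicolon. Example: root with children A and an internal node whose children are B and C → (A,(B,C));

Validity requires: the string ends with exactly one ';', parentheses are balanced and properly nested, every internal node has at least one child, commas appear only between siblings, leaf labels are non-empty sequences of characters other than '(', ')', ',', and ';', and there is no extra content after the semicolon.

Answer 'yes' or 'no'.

Answer: yes

Derivation:
Input: ((F,(K,Q,V,P),Z),X);
Paren balance: 3 '(' vs 3 ')' OK
Ends with single ';': True
Full parse: OK
Valid: True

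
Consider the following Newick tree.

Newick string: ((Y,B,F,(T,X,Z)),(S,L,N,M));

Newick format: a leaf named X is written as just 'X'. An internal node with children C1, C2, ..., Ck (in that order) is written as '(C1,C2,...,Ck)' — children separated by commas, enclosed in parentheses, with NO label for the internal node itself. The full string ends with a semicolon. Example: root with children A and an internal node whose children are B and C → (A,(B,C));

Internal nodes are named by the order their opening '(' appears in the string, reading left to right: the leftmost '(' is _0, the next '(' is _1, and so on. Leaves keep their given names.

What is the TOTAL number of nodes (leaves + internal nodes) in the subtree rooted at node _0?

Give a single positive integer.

Answer: 14

Derivation:
Newick: ((Y,B,F,(T,X,Z)),(S,L,N,M));
Locate _0: it is the '(' at position 0 (the 1st '(' reading left to right).
Query: subtree rooted at _0
_0: subtree_size = 1 + 13
  _1: subtree_size = 1 + 7
    Y: subtree_size = 1 + 0
    B: subtree_size = 1 + 0
    F: subtree_size = 1 + 0
    _2: subtree_size = 1 + 3
      T: subtree_size = 1 + 0
      X: subtree_size = 1 + 0
      Z: subtree_size = 1 + 0
  _3: subtree_size = 1 + 4
    S: subtree_size = 1 + 0
    L: subtree_size = 1 + 0
    N: subtree_size = 1 + 0
    M: subtree_size = 1 + 0
Total subtree size of _0: 14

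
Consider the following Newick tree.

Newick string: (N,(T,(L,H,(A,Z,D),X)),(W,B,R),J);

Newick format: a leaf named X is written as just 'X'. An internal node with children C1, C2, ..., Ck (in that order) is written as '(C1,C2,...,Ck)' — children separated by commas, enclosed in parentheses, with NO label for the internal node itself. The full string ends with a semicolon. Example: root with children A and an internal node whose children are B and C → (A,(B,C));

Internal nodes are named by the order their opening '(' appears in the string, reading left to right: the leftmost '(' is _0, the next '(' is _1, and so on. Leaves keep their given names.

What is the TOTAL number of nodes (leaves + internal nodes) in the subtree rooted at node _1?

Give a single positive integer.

Answer: 10

Derivation:
Newick: (N,(T,(L,H,(A,Z,D),X)),(W,B,R),J);
Locate _1: it is the '(' at position 3 (the 2nd '(' reading left to right).
Query: subtree rooted at _1
_1: subtree_size = 1 + 9
  T: subtree_size = 1 + 0
  _2: subtree_size = 1 + 7
    L: subtree_size = 1 + 0
    H: subtree_size = 1 + 0
    _3: subtree_size = 1 + 3
      A: subtree_size = 1 + 0
      Z: subtree_size = 1 + 0
      D: subtree_size = 1 + 0
    X: subtree_size = 1 + 0
Total subtree size of _1: 10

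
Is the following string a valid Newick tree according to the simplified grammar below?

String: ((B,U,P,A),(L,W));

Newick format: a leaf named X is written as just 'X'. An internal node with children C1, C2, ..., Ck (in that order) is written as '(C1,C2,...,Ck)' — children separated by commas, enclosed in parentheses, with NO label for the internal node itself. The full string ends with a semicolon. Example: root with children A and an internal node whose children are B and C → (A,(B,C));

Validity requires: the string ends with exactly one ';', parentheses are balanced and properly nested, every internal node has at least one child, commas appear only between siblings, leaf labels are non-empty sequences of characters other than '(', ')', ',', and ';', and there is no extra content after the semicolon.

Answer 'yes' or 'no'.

Input: ((B,U,P,A),(L,W));
Paren balance: 3 '(' vs 3 ')' OK
Ends with single ';': True
Full parse: OK
Valid: True

Answer: yes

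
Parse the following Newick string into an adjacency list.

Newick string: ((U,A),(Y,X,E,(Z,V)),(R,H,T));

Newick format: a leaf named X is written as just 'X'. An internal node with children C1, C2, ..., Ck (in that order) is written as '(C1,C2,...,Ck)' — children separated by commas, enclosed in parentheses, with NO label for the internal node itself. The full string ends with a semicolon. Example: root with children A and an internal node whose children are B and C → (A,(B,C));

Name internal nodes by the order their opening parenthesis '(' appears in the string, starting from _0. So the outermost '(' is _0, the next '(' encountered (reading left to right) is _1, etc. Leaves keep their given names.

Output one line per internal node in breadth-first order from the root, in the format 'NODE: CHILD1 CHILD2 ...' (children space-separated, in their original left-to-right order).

Answer: _0: _1 _2 _4
_1: U A
_2: Y X E _3
_4: R H T
_3: Z V

Derivation:
Input: ((U,A),(Y,X,E,(Z,V)),(R,H,T));
Scanning left-to-right, naming '(' by encounter order:
  pos 0: '(' -> open internal node _0 (depth 1)
  pos 1: '(' -> open internal node _1 (depth 2)
  pos 5: ')' -> close internal node _1 (now at depth 1)
  pos 7: '(' -> open internal node _2 (depth 2)
  pos 14: '(' -> open internal node _3 (depth 3)
  pos 18: ')' -> close internal node _3 (now at depth 2)
  pos 19: ')' -> close internal node _2 (now at depth 1)
  pos 21: '(' -> open internal node _4 (depth 2)
  pos 27: ')' -> close internal node _4 (now at depth 1)
  pos 28: ')' -> close internal node _0 (now at depth 0)
Total internal nodes: 5
BFS adjacency from root:
  _0: _1 _2 _4
  _1: U A
  _2: Y X E _3
  _4: R H T
  _3: Z V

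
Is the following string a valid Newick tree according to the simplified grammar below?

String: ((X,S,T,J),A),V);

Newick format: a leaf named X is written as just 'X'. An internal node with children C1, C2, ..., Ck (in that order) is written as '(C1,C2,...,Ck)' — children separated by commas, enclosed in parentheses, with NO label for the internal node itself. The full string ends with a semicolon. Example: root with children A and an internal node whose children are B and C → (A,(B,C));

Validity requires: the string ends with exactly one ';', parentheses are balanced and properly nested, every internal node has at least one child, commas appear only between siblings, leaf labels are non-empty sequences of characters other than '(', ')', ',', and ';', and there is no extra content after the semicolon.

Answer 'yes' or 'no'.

Answer: no

Derivation:
Input: ((X,S,T,J),A),V);
Paren balance: 2 '(' vs 3 ')' MISMATCH
Ends with single ';': True
Full parse: FAILS (extra content after tree at pos 13)
Valid: False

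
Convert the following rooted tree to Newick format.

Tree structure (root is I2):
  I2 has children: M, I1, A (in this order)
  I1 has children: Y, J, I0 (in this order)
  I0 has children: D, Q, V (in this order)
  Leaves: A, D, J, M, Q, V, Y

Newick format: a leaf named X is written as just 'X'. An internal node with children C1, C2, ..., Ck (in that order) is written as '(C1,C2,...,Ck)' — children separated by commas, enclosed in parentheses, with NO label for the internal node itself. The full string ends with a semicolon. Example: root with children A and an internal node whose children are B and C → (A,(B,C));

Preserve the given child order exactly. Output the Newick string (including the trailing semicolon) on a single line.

internal I2 with children ['M', 'I1', 'A']
  leaf 'M' → 'M'
  internal I1 with children ['Y', 'J', 'I0']
    leaf 'Y' → 'Y'
    leaf 'J' → 'J'
    internal I0 with children ['D', 'Q', 'V']
      leaf 'D' → 'D'
      leaf 'Q' → 'Q'
      leaf 'V' → 'V'
    → '(D,Q,V)'
  → '(Y,J,(D,Q,V))'
  leaf 'A' → 'A'
→ '(M,(Y,J,(D,Q,V)),A)'
Final: (M,(Y,J,(D,Q,V)),A);

Answer: (M,(Y,J,(D,Q,V)),A);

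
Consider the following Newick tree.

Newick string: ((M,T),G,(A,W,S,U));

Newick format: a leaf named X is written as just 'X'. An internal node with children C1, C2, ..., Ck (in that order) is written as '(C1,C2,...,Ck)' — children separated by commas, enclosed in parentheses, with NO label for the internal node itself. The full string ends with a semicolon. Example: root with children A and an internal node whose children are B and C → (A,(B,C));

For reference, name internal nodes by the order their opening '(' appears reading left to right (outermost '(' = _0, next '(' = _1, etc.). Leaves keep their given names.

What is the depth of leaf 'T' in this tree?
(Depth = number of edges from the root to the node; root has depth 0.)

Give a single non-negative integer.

Newick: ((M,T),G,(A,W,S,U));
Naming internals by '(' encounter order: outermost '(' = _0, next = _1, ...
Query node: T
Path from root: _0 -> _1 -> T
Depth of T: 2 (number of edges from root)

Answer: 2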